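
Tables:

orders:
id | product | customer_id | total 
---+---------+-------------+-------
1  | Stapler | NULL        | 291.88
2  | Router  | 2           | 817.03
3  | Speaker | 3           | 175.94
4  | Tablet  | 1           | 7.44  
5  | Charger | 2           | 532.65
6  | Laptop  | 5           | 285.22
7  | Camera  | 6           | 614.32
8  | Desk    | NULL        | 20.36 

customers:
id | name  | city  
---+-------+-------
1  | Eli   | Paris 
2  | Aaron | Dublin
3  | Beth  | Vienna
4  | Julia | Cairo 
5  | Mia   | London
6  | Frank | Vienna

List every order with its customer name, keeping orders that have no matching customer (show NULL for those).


LEFT JOIN keeps every row from orders (the left table); where customer_id has no match in customers, the customer columns become NULL. Walk through each order:
  - order 1 (Stapler): customer_id=NULL, no match -> kept with NULL
  - order 2 (Router): customer_id=2 -> matches Aaron
  - order 3 (Speaker): customer_id=3 -> matches Beth
  - order 4 (Tablet): customer_id=1 -> matches Eli
  - order 5 (Charger): customer_id=2 -> matches Aaron
  - order 6 (Laptop): customer_id=5 -> matches Mia
  - order 7 (Camera): customer_id=6 -> matches Frank
  - order 8 (Desk): customer_id=NULL, no match -> kept with NULL
All 8 rows appear; 2 have NULL customer.

SQL:
SELECT a.product, b.name AS customer
FROM orders a
LEFT JOIN customers b ON a.customer_id = b.id

Result:
product | customer
--------+---------
Stapler | NULL    
Router  | Aaron   
Speaker | Beth    
Tablet  | Eli     
Charger | Aaron   
Laptop  | Mia     
Camera  | Frank   
Desk    | NULL    


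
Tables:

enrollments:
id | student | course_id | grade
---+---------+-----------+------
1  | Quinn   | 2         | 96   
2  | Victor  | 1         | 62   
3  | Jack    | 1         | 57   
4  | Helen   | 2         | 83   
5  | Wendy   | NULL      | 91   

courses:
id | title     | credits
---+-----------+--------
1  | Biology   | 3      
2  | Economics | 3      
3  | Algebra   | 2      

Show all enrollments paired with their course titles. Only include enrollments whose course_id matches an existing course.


INNER JOIN keeps only enrollments rows whose course_id matches an id in courses. Walk through each enrollment:
  - enrollment 1 (Quinn): course_id=2 -> matches Economics
  - enrollment 2 (Victor): course_id=1 -> matches Biology
  - enrollment 3 (Jack): course_id=1 -> matches Biology
  - enrollment 4 (Helen): course_id=2 -> matches Economics
  - enrollment 5 (Wendy): course_id=NULL, no match -> dropped
So 1 of 5 rows is dropped.

SQL:
SELECT a.student, b.title AS course
FROM enrollments a
INNER JOIN courses b ON a.course_id = b.id

Result:
student | course   
--------+----------
Quinn   | Economics
Victor  | Biology  
Jack    | Biology  
Helen   | Economics


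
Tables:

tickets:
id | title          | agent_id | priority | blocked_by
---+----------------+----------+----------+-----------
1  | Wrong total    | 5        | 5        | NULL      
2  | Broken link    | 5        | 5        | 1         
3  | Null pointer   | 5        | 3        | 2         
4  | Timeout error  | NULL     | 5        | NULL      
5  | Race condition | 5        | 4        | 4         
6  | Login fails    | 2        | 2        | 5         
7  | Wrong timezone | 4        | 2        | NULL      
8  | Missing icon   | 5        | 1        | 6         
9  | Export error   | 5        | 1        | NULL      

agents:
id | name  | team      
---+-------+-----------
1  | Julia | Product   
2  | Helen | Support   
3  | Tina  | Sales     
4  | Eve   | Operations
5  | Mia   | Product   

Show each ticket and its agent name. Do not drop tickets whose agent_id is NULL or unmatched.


LEFT JOIN keeps every row from tickets (the left table); where agent_id has no match in agents, the agent columns become NULL. Walk through each ticket:
  - ticket 1 (Wrong total): agent_id=5 -> matches Mia
  - ticket 2 (Broken link): agent_id=5 -> matches Mia
  - ticket 3 (Null pointer): agent_id=5 -> matches Mia
  - ticket 4 (Timeout error): agent_id=NULL, no match -> kept with NULL
  - ticket 5 (Race condition): agent_id=5 -> matches Mia
  - ticket 6 (Login fails): agent_id=2 -> matches Helen
  - ticket 7 (Wrong timezone): agent_id=4 -> matches Eve
  - ticket 8 (Missing icon): agent_id=5 -> matches Mia
  - ticket 9 (Export error): agent_id=5 -> matches Mia
All 9 rows appear; 1 has NULL agent.

SQL:
SELECT a.title, b.name AS agent
FROM tickets a
LEFT JOIN agents b ON a.agent_id = b.id

Result:
title          | agent
---------------+------
Wrong total    | Mia  
Broken link    | Mia  
Null pointer   | Mia  
Timeout error  | NULL 
Race condition | Mia  
Login fails    | Helen
Wrong timezone | Eve  
Missing icon   | Mia  
Export error   | Mia  


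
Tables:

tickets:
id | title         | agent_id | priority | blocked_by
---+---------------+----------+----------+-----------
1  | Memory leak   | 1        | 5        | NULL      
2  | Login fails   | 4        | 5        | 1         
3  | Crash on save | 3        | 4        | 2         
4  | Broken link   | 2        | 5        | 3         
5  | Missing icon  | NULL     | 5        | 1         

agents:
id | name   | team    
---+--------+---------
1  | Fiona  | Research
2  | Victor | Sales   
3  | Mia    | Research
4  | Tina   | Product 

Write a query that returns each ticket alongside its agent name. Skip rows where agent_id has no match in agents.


INNER JOIN keeps only tickets rows whose agent_id matches an id in agents. Walk through each ticket:
  - ticket 1 (Memory leak): agent_id=1 -> matches Fiona
  - ticket 2 (Login fails): agent_id=4 -> matches Tina
  - ticket 3 (Crash on save): agent_id=3 -> matches Mia
  - ticket 4 (Broken link): agent_id=2 -> matches Victor
  - ticket 5 (Missing icon): agent_id=NULL, no match -> dropped
So 1 of 5 rows is dropped.

SQL:
SELECT a.title, b.name AS agent
FROM tickets a
INNER JOIN agents b ON a.agent_id = b.id

Result:
title         | agent 
--------------+-------
Memory leak   | Fiona 
Login fails   | Tina  
Crash on save | Mia   
Broken link   | Victor


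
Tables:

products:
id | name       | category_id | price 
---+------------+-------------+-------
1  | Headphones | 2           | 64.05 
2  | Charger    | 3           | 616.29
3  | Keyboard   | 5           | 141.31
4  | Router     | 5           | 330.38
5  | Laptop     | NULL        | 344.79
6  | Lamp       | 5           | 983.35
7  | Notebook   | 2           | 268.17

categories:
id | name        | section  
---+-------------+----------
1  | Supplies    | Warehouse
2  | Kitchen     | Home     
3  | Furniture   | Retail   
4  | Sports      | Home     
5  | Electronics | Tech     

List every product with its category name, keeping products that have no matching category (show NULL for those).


LEFT JOIN keeps every row from products (the left table); where category_id has no match in categories, the category columns become NULL. Walk through each product:
  - product 1 (Headphones): category_id=2 -> matches Kitchen
  - product 2 (Charger): category_id=3 -> matches Furniture
  - product 3 (Keyboard): category_id=5 -> matches Electronics
  - product 4 (Router): category_id=5 -> matches Electronics
  - product 5 (Laptop): category_id=NULL, no match -> kept with NULL
  - product 6 (Lamp): category_id=5 -> matches Electronics
  - product 7 (Notebook): category_id=2 -> matches Kitchen
All 7 rows appear; 1 has NULL category.

SQL:
SELECT a.name, b.name AS category
FROM products a
LEFT JOIN categories b ON a.category_id = b.id

Result:
name       | category   
-----------+------------
Headphones | Kitchen    
Charger    | Furniture  
Keyboard   | Electronics
Router     | Electronics
Laptop     | NULL       
Lamp       | Electronics
Notebook   | Kitchen    


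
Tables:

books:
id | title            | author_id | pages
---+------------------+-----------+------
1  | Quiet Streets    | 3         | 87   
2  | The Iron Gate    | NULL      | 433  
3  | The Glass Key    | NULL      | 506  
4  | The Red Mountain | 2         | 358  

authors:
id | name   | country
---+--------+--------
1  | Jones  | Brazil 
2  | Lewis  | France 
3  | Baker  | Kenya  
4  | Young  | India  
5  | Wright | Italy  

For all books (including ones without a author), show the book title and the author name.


LEFT JOIN keeps every row from books (the left table); where author_id has no match in authors, the author columns become NULL. Walk through each book:
  - book 1 (Quiet Streets): author_id=3 -> matches Baker
  - book 2 (The Iron Gate): author_id=NULL, no match -> kept with NULL
  - book 3 (The Glass Key): author_id=NULL, no match -> kept with NULL
  - book 4 (The Red Mountain): author_id=2 -> matches Lewis
All 4 rows appear; 2 have NULL author.

SQL:
SELECT a.title, b.name AS author
FROM books a
LEFT JOIN authors b ON a.author_id = b.id

Result:
title            | author
-----------------+-------
Quiet Streets    | Baker 
The Iron Gate    | NULL  
The Glass Key    | NULL  
The Red Mountain | Lewis 


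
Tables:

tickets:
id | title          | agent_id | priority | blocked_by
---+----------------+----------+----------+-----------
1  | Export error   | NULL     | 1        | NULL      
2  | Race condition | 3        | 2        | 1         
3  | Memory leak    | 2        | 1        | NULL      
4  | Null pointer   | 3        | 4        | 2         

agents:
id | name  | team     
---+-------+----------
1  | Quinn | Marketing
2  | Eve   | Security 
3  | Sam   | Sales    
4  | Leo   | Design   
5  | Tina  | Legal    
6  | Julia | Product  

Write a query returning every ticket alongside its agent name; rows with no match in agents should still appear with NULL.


LEFT JOIN keeps every row from tickets (the left table); where agent_id has no match in agents, the agent columns become NULL. Walk through each ticket:
  - ticket 1 (Export error): agent_id=NULL, no match -> kept with NULL
  - ticket 2 (Race condition): agent_id=3 -> matches Sam
  - ticket 3 (Memory leak): agent_id=2 -> matches Eve
  - ticket 4 (Null pointer): agent_id=3 -> matches Sam
All 4 rows appear; 1 has NULL agent.

SQL:
SELECT a.title, b.name AS agent
FROM tickets a
LEFT JOIN agents b ON a.agent_id = b.id

Result:
title          | agent
---------------+------
Export error   | NULL 
Race condition | Sam  
Memory leak    | Eve  
Null pointer   | Sam  


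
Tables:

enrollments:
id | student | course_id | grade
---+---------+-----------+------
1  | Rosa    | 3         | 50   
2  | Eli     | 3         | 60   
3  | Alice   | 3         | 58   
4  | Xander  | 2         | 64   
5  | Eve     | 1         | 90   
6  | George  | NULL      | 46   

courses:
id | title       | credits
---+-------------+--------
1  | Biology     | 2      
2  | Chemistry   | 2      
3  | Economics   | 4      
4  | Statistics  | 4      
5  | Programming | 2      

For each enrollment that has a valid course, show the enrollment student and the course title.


INNER JOIN keeps only enrollments rows whose course_id matches an id in courses. Walk through each enrollment:
  - enrollment 1 (Rosa): course_id=3 -> matches Economics
  - enrollment 2 (Eli): course_id=3 -> matches Economics
  - enrollment 3 (Alice): course_id=3 -> matches Economics
  - enrollment 4 (Xander): course_id=2 -> matches Chemistry
  - enrollment 5 (Eve): course_id=1 -> matches Biology
  - enrollment 6 (George): course_id=NULL, no match -> dropped
So 1 of 6 rows is dropped.

SQL:
SELECT a.student, b.title AS course
FROM enrollments a
INNER JOIN courses b ON a.course_id = b.id

Result:
student | course   
--------+----------
Rosa    | Economics
Eli     | Economics
Alice   | Economics
Xander  | Chemistry
Eve     | Biology  


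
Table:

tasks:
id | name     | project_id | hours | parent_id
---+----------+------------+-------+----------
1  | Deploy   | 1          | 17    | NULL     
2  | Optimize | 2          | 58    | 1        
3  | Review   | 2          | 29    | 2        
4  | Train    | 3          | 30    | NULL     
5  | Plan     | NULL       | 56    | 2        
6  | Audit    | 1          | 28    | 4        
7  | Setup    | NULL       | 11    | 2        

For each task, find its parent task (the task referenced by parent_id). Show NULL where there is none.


This is a self-join: tasks is joined to a second copy of itself, matching each row's parent_id to another row's id. Use LEFT JOIN so rows with parent_id=NULL are kept.
  - task 1 (Deploy): parent_id=NULL -> NULL
  - task 2 (Optimize): parent_id=1 -> Deploy
  - task 3 (Review): parent_id=2 -> Optimize
  - task 4 (Train): parent_id=NULL -> NULL
  - task 5 (Plan): parent_id=2 -> Optimize
  - task 6 (Audit): parent_id=4 -> Train
  - task 7 (Setup): parent_id=2 -> Optimize

SQL:
SELECT a.name AS item, b.name AS parent
FROM tasks a
LEFT JOIN tasks b ON a.parent_id = b.id

Result:
item     | parent  
---------+---------
Deploy   | NULL    
Optimize | Deploy  
Review   | Optimize
Train    | NULL    
Plan     | Optimize
Audit    | Train   
Setup    | Optimize


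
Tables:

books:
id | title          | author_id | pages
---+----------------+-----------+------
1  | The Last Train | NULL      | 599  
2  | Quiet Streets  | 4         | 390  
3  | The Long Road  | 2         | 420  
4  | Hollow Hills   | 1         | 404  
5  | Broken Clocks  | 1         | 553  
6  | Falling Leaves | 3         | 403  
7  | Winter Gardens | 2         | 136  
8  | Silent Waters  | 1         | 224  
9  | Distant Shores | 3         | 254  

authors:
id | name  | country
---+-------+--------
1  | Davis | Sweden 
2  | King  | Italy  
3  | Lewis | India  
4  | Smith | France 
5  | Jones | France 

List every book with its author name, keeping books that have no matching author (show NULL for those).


LEFT JOIN keeps every row from books (the left table); where author_id has no match in authors, the author columns become NULL. Walk through each book:
  - book 1 (The Last Train): author_id=NULL, no match -> kept with NULL
  - book 2 (Quiet Streets): author_id=4 -> matches Smith
  - book 3 (The Long Road): author_id=2 -> matches King
  - book 4 (Hollow Hills): author_id=1 -> matches Davis
  - book 5 (Broken Clocks): author_id=1 -> matches Davis
  - book 6 (Falling Leaves): author_id=3 -> matches Lewis
  - book 7 (Winter Gardens): author_id=2 -> matches King
  - book 8 (Silent Waters): author_id=1 -> matches Davis
  - book 9 (Distant Shores): author_id=3 -> matches Lewis
All 9 rows appear; 1 has NULL author.

SQL:
SELECT a.title, b.name AS author
FROM books a
LEFT JOIN authors b ON a.author_id = b.id

Result:
title          | author
---------------+-------
The Last Train | NULL  
Quiet Streets  | Smith 
The Long Road  | King  
Hollow Hills   | Davis 
Broken Clocks  | Davis 
Falling Leaves | Lewis 
Winter Gardens | King  
Silent Waters  | Davis 
Distant Shores | Lewis 


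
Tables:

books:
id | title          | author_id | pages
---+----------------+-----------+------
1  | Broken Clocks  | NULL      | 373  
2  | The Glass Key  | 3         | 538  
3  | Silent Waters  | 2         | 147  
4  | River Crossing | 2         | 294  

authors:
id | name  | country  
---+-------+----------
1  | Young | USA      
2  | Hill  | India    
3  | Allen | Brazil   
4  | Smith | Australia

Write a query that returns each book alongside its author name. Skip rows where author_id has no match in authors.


INNER JOIN keeps only books rows whose author_id matches an id in authors. Walk through each book:
  - book 1 (Broken Clocks): author_id=NULL, no match -> dropped
  - book 2 (The Glass Key): author_id=3 -> matches Allen
  - book 3 (Silent Waters): author_id=2 -> matches Hill
  - book 4 (River Crossing): author_id=2 -> matches Hill
So 1 of 4 rows is dropped.

SQL:
SELECT a.title, b.name AS author
FROM books a
INNER JOIN authors b ON a.author_id = b.id

Result:
title          | author
---------------+-------
The Glass Key  | Allen 
Silent Waters  | Hill  
River Crossing | Hill  


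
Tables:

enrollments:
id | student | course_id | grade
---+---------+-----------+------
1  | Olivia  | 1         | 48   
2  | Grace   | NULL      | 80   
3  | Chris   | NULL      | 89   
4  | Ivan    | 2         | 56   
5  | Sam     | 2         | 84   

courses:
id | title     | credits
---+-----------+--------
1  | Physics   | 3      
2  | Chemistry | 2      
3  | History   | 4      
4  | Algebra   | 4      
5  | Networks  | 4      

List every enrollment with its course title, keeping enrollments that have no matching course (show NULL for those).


LEFT JOIN keeps every row from enrollments (the left table); where course_id has no match in courses, the course columns become NULL. Walk through each enrollment:
  - enrollment 1 (Olivia): course_id=1 -> matches Physics
  - enrollment 2 (Grace): course_id=NULL, no match -> kept with NULL
  - enrollment 3 (Chris): course_id=NULL, no match -> kept with NULL
  - enrollment 4 (Ivan): course_id=2 -> matches Chemistry
  - enrollment 5 (Sam): course_id=2 -> matches Chemistry
All 5 rows appear; 2 have NULL course.

SQL:
SELECT a.student, b.title AS course
FROM enrollments a
LEFT JOIN courses b ON a.course_id = b.id

Result:
student | course   
--------+----------
Olivia  | Physics  
Grace   | NULL     
Chris   | NULL     
Ivan    | Chemistry
Sam     | Chemistry


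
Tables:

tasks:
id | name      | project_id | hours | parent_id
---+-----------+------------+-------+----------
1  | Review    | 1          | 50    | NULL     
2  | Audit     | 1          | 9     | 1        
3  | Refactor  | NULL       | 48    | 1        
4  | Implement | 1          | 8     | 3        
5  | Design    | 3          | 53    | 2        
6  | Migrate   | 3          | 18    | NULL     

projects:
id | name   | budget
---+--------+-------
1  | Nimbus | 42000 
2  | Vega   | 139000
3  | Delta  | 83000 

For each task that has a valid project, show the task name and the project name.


INNER JOIN keeps only tasks rows whose project_id matches an id in projects. Walk through each task:
  - task 1 (Review): project_id=1 -> matches Nimbus
  - task 2 (Audit): project_id=1 -> matches Nimbus
  - task 3 (Refactor): project_id=NULL, no match -> dropped
  - task 4 (Implement): project_id=1 -> matches Nimbus
  - task 5 (Design): project_id=3 -> matches Delta
  - task 6 (Migrate): project_id=3 -> matches Delta
So 1 of 6 rows is dropped.

SQL:
SELECT a.name, b.name AS project
FROM tasks a
INNER JOIN projects b ON a.project_id = b.id

Result:
name      | project
----------+--------
Review    | Nimbus 
Audit     | Nimbus 
Implement | Nimbus 
Design    | Delta  
Migrate   | Delta  


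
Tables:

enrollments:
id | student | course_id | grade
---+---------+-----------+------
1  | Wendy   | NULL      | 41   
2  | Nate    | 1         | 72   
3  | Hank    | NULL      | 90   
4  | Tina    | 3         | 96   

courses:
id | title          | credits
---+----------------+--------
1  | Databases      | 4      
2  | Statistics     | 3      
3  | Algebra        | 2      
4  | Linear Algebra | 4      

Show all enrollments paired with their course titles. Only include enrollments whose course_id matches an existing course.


INNER JOIN keeps only enrollments rows whose course_id matches an id in courses. Walk through each enrollment:
  - enrollment 1 (Wendy): course_id=NULL, no match -> dropped
  - enrollment 2 (Nate): course_id=1 -> matches Databases
  - enrollment 3 (Hank): course_id=NULL, no match -> dropped
  - enrollment 4 (Tina): course_id=3 -> matches Algebra
So 2 of 4 rows are dropped.

SQL:
SELECT a.student, b.title AS course
FROM enrollments a
INNER JOIN courses b ON a.course_id = b.id

Result:
student | course   
--------+----------
Nate    | Databases
Tina    | Algebra  


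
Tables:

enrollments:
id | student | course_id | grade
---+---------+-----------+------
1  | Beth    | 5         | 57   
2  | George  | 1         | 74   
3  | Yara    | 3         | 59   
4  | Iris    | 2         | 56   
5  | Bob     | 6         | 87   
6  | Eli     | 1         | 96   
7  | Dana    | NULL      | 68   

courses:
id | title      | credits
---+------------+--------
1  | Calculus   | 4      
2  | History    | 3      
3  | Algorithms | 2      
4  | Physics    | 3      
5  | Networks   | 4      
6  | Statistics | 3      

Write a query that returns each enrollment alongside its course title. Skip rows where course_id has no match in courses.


INNER JOIN keeps only enrollments rows whose course_id matches an id in courses. Walk through each enrollment:
  - enrollment 1 (Beth): course_id=5 -> matches Networks
  - enrollment 2 (George): course_id=1 -> matches Calculus
  - enrollment 3 (Yara): course_id=3 -> matches Algorithms
  - enrollment 4 (Iris): course_id=2 -> matches History
  - enrollment 5 (Bob): course_id=6 -> matches Statistics
  - enrollment 6 (Eli): course_id=1 -> matches Calculus
  - enrollment 7 (Dana): course_id=NULL, no match -> dropped
So 1 of 7 rows is dropped.

SQL:
SELECT a.student, b.title AS course
FROM enrollments a
INNER JOIN courses b ON a.course_id = b.id

Result:
student | course    
--------+-----------
Beth    | Networks  
George  | Calculus  
Yara    | Algorithms
Iris    | History   
Bob     | Statistics
Eli     | Calculus  


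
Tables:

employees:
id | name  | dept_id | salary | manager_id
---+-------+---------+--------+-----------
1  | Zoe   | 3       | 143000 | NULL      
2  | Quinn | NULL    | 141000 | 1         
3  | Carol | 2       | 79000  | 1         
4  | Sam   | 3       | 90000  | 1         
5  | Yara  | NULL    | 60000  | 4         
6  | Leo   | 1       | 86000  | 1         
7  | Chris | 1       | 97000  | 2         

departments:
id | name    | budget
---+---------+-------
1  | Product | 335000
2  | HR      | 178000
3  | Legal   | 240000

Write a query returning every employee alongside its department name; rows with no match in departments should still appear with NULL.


LEFT JOIN keeps every row from employees (the left table); where dept_id has no match in departments, the department columns become NULL. Walk through each employee:
  - employee 1 (Zoe): dept_id=3 -> matches Legal
  - employee 2 (Quinn): dept_id=NULL, no match -> kept with NULL
  - employee 3 (Carol): dept_id=2 -> matches HR
  - employee 4 (Sam): dept_id=3 -> matches Legal
  - employee 5 (Yara): dept_id=NULL, no match -> kept with NULL
  - employee 6 (Leo): dept_id=1 -> matches Product
  - employee 7 (Chris): dept_id=1 -> matches Product
All 7 rows appear; 2 have NULL department.

SQL:
SELECT a.name, b.name AS department
FROM employees a
LEFT JOIN departments b ON a.dept_id = b.id

Result:
name  | department
------+-----------
Zoe   | Legal     
Quinn | NULL      
Carol | HR        
Sam   | Legal     
Yara  | NULL      
Leo   | Product   
Chris | Product   


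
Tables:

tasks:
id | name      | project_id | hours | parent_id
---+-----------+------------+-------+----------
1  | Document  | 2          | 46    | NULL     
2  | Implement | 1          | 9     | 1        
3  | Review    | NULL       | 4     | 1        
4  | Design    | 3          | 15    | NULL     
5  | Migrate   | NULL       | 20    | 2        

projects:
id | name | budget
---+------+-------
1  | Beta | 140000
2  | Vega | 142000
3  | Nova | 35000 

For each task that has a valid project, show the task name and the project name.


INNER JOIN keeps only tasks rows whose project_id matches an id in projects. Walk through each task:
  - task 1 (Document): project_id=2 -> matches Vega
  - task 2 (Implement): project_id=1 -> matches Beta
  - task 3 (Review): project_id=NULL, no match -> dropped
  - task 4 (Design): project_id=3 -> matches Nova
  - task 5 (Migrate): project_id=NULL, no match -> dropped
So 2 of 5 rows are dropped.

SQL:
SELECT a.name, b.name AS project
FROM tasks a
INNER JOIN projects b ON a.project_id = b.id

Result:
name      | project
----------+--------
Document  | Vega   
Implement | Beta   
Design    | Nova   


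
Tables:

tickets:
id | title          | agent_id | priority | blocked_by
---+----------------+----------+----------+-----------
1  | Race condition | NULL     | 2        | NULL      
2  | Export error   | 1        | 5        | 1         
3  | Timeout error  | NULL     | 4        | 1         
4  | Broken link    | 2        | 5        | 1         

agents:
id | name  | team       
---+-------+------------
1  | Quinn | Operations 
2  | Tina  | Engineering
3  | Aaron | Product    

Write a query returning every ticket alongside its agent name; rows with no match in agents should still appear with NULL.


LEFT JOIN keeps every row from tickets (the left table); where agent_id has no match in agents, the agent columns become NULL. Walk through each ticket:
  - ticket 1 (Race condition): agent_id=NULL, no match -> kept with NULL
  - ticket 2 (Export error): agent_id=1 -> matches Quinn
  - ticket 3 (Timeout error): agent_id=NULL, no match -> kept with NULL
  - ticket 4 (Broken link): agent_id=2 -> matches Tina
All 4 rows appear; 2 have NULL agent.

SQL:
SELECT a.title, b.name AS agent
FROM tickets a
LEFT JOIN agents b ON a.agent_id = b.id

Result:
title          | agent
---------------+------
Race condition | NULL 
Export error   | Quinn
Timeout error  | NULL 
Broken link    | Tina 


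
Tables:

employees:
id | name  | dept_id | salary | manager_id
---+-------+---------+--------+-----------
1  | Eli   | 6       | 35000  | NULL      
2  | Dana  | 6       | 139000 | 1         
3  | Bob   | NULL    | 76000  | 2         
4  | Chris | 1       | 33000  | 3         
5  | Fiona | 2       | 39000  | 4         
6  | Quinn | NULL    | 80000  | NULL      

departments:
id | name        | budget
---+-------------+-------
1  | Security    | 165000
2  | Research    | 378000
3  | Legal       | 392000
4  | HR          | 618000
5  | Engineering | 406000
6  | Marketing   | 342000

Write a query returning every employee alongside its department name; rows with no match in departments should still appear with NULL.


LEFT JOIN keeps every row from employees (the left table); where dept_id has no match in departments, the department columns become NULL. Walk through each employee:
  - employee 1 (Eli): dept_id=6 -> matches Marketing
  - employee 2 (Dana): dept_id=6 -> matches Marketing
  - employee 3 (Bob): dept_id=NULL, no match -> kept with NULL
  - employee 4 (Chris): dept_id=1 -> matches Security
  - employee 5 (Fiona): dept_id=2 -> matches Research
  - employee 6 (Quinn): dept_id=NULL, no match -> kept with NULL
All 6 rows appear; 2 have NULL department.

SQL:
SELECT a.name, b.name AS department
FROM employees a
LEFT JOIN departments b ON a.dept_id = b.id

Result:
name  | department
------+-----------
Eli   | Marketing 
Dana  | Marketing 
Bob   | NULL      
Chris | Security  
Fiona | Research  
Quinn | NULL      


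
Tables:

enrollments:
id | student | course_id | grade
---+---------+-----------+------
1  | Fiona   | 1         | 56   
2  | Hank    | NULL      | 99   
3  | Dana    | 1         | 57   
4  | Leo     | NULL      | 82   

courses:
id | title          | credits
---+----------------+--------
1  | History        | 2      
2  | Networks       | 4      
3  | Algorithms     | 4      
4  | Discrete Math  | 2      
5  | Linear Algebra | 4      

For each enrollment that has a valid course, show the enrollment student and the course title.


INNER JOIN keeps only enrollments rows whose course_id matches an id in courses. Walk through each enrollment:
  - enrollment 1 (Fiona): course_id=1 -> matches History
  - enrollment 2 (Hank): course_id=NULL, no match -> dropped
  - enrollment 3 (Dana): course_id=1 -> matches History
  - enrollment 4 (Leo): course_id=NULL, no match -> dropped
So 2 of 4 rows are dropped.

SQL:
SELECT a.student, b.title AS course
FROM enrollments a
INNER JOIN courses b ON a.course_id = b.id

Result:
student | course 
--------+--------
Fiona   | History
Dana    | History


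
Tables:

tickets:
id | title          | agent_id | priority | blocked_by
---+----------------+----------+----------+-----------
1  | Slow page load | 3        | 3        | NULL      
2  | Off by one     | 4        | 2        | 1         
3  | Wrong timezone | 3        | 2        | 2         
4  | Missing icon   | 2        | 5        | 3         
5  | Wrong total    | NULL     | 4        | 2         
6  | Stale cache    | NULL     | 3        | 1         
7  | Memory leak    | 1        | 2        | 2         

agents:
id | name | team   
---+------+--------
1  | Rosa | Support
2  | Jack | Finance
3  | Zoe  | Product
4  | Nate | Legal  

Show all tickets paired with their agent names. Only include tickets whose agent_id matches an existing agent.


INNER JOIN keeps only tickets rows whose agent_id matches an id in agents. Walk through each ticket:
  - ticket 1 (Slow page load): agent_id=3 -> matches Zoe
  - ticket 2 (Off by one): agent_id=4 -> matches Nate
  - ticket 3 (Wrong timezone): agent_id=3 -> matches Zoe
  - ticket 4 (Missing icon): agent_id=2 -> matches Jack
  - ticket 5 (Wrong total): agent_id=NULL, no match -> dropped
  - ticket 6 (Stale cache): agent_id=NULL, no match -> dropped
  - ticket 7 (Memory leak): agent_id=1 -> matches Rosa
So 2 of 7 rows are dropped.

SQL:
SELECT a.title, b.name AS agent
FROM tickets a
INNER JOIN agents b ON a.agent_id = b.id

Result:
title          | agent
---------------+------
Slow page load | Zoe  
Off by one     | Nate 
Wrong timezone | Zoe  
Missing icon   | Jack 
Memory leak    | Rosa 


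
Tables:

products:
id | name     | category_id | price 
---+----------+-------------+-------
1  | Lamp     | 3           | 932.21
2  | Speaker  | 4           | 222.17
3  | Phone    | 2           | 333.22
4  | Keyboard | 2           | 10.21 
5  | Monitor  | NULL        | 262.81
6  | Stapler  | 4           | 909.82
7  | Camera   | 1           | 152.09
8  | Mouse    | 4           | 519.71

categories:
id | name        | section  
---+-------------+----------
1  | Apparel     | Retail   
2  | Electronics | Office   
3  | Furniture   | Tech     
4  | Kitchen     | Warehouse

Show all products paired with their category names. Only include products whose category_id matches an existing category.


INNER JOIN keeps only products rows whose category_id matches an id in categories. Walk through each product:
  - product 1 (Lamp): category_id=3 -> matches Furniture
  - product 2 (Speaker): category_id=4 -> matches Kitchen
  - product 3 (Phone): category_id=2 -> matches Electronics
  - product 4 (Keyboard): category_id=2 -> matches Electronics
  - product 5 (Monitor): category_id=NULL, no match -> dropped
  - product 6 (Stapler): category_id=4 -> matches Kitchen
  - product 7 (Camera): category_id=1 -> matches Apparel
  - product 8 (Mouse): category_id=4 -> matches Kitchen
So 1 of 8 rows is dropped.

SQL:
SELECT a.name, b.name AS category
FROM products a
INNER JOIN categories b ON a.category_id = b.id

Result:
name     | category   
---------+------------
Lamp     | Furniture  
Speaker  | Kitchen    
Phone    | Electronics
Keyboard | Electronics
Stapler  | Kitchen    
Camera   | Apparel    
Mouse    | Kitchen    


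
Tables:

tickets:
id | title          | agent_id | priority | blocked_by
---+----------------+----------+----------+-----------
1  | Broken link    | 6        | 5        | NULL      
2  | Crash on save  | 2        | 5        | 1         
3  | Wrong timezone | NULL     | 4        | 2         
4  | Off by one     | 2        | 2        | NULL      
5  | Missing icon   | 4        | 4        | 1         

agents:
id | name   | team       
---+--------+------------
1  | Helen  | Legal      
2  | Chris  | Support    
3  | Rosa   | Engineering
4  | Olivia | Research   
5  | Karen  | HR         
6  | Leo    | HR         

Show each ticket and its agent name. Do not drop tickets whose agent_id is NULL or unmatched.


LEFT JOIN keeps every row from tickets (the left table); where agent_id has no match in agents, the agent columns become NULL. Walk through each ticket:
  - ticket 1 (Broken link): agent_id=6 -> matches Leo
  - ticket 2 (Crash on save): agent_id=2 -> matches Chris
  - ticket 3 (Wrong timezone): agent_id=NULL, no match -> kept with NULL
  - ticket 4 (Off by one): agent_id=2 -> matches Chris
  - ticket 5 (Missing icon): agent_id=4 -> matches Olivia
All 5 rows appear; 1 has NULL agent.

SQL:
SELECT a.title, b.name AS agent
FROM tickets a
LEFT JOIN agents b ON a.agent_id = b.id

Result:
title          | agent 
---------------+-------
Broken link    | Leo   
Crash on save  | Chris 
Wrong timezone | NULL  
Off by one     | Chris 
Missing icon   | Olivia


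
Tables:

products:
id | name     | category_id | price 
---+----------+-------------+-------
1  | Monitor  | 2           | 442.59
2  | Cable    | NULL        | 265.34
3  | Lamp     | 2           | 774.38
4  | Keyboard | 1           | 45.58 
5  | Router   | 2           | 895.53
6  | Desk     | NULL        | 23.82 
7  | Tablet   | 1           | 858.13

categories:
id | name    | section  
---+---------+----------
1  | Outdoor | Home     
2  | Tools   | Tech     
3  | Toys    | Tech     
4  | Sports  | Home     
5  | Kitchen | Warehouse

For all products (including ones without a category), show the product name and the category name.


LEFT JOIN keeps every row from products (the left table); where category_id has no match in categories, the category columns become NULL. Walk through each product:
  - product 1 (Monitor): category_id=2 -> matches Tools
  - product 2 (Cable): category_id=NULL, no match -> kept with NULL
  - product 3 (Lamp): category_id=2 -> matches Tools
  - product 4 (Keyboard): category_id=1 -> matches Outdoor
  - product 5 (Router): category_id=2 -> matches Tools
  - product 6 (Desk): category_id=NULL, no match -> kept with NULL
  - product 7 (Tablet): category_id=1 -> matches Outdoor
All 7 rows appear; 2 have NULL category.

SQL:
SELECT a.name, b.name AS category
FROM products a
LEFT JOIN categories b ON a.category_id = b.id

Result:
name     | category
---------+---------
Monitor  | Tools   
Cable    | NULL    
Lamp     | Tools   
Keyboard | Outdoor 
Router   | Tools   
Desk     | NULL    
Tablet   | Outdoor 


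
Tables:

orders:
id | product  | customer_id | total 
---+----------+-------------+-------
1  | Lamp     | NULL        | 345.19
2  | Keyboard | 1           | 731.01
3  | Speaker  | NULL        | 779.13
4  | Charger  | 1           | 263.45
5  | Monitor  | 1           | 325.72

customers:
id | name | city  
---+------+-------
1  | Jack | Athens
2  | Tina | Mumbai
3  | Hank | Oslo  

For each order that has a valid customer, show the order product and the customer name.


INNER JOIN keeps only orders rows whose customer_id matches an id in customers. Walk through each order:
  - order 1 (Lamp): customer_id=NULL, no match -> dropped
  - order 2 (Keyboard): customer_id=1 -> matches Jack
  - order 3 (Speaker): customer_id=NULL, no match -> dropped
  - order 4 (Charger): customer_id=1 -> matches Jack
  - order 5 (Monitor): customer_id=1 -> matches Jack
So 2 of 5 rows are dropped.

SQL:
SELECT a.product, b.name AS customer
FROM orders a
INNER JOIN customers b ON a.customer_id = b.id

Result:
product  | customer
---------+---------
Keyboard | Jack    
Charger  | Jack    
Monitor  | Jack    


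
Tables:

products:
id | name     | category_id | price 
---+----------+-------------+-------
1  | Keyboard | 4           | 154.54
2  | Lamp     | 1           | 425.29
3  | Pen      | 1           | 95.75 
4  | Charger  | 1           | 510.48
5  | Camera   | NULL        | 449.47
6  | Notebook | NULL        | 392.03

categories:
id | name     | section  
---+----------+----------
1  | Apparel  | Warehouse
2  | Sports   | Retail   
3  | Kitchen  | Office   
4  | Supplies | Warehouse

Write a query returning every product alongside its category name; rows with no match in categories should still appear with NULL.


LEFT JOIN keeps every row from products (the left table); where category_id has no match in categories, the category columns become NULL. Walk through each product:
  - product 1 (Keyboard): category_id=4 -> matches Supplies
  - product 2 (Lamp): category_id=1 -> matches Apparel
  - product 3 (Pen): category_id=1 -> matches Apparel
  - product 4 (Charger): category_id=1 -> matches Apparel
  - product 5 (Camera): category_id=NULL, no match -> kept with NULL
  - product 6 (Notebook): category_id=NULL, no match -> kept with NULL
All 6 rows appear; 2 have NULL category.

SQL:
SELECT a.name, b.name AS category
FROM products a
LEFT JOIN categories b ON a.category_id = b.id

Result:
name     | category
---------+---------
Keyboard | Supplies
Lamp     | Apparel 
Pen      | Apparel 
Charger  | Apparel 
Camera   | NULL    
Notebook | NULL    


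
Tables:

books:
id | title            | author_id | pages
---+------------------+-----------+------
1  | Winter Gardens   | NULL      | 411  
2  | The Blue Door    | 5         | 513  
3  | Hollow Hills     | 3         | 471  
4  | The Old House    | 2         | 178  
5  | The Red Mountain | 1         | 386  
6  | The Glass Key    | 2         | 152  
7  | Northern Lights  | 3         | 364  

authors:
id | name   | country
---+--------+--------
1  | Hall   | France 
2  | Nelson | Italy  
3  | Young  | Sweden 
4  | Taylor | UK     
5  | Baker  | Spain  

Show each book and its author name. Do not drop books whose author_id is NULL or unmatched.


LEFT JOIN keeps every row from books (the left table); where author_id has no match in authors, the author columns become NULL. Walk through each book:
  - book 1 (Winter Gardens): author_id=NULL, no match -> kept with NULL
  - book 2 (The Blue Door): author_id=5 -> matches Baker
  - book 3 (Hollow Hills): author_id=3 -> matches Young
  - book 4 (The Old House): author_id=2 -> matches Nelson
  - book 5 (The Red Mountain): author_id=1 -> matches Hall
  - book 6 (The Glass Key): author_id=2 -> matches Nelson
  - book 7 (Northern Lights): author_id=3 -> matches Young
All 7 rows appear; 1 has NULL author.

SQL:
SELECT a.title, b.name AS author
FROM books a
LEFT JOIN authors b ON a.author_id = b.id

Result:
title            | author
-----------------+-------
Winter Gardens   | NULL  
The Blue Door    | Baker 
Hollow Hills     | Young 
The Old House    | Nelson
The Red Mountain | Hall  
The Glass Key    | Nelson
Northern Lights  | Young 


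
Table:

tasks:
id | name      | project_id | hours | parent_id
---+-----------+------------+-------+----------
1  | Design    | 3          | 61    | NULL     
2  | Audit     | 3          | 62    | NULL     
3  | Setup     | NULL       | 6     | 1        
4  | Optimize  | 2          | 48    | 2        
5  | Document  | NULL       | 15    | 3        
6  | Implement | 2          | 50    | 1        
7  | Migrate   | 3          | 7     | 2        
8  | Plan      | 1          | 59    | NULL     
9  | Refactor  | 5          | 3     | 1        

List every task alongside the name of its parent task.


This is a self-join: tasks is joined to a second copy of itself, matching each row's parent_id to another row's id. Use LEFT JOIN so rows with parent_id=NULL are kept.
  - task 1 (Design): parent_id=NULL -> NULL
  - task 2 (Audit): parent_id=NULL -> NULL
  - task 3 (Setup): parent_id=1 -> Design
  - task 4 (Optimize): parent_id=2 -> Audit
  - task 5 (Document): parent_id=3 -> Setup
  - task 6 (Implement): parent_id=1 -> Design
  - task 7 (Migrate): parent_id=2 -> Audit
  - task 8 (Plan): parent_id=NULL -> NULL
  - task 9 (Refactor): parent_id=1 -> Design

SQL:
SELECT a.name AS item, b.name AS parent
FROM tasks a
LEFT JOIN tasks b ON a.parent_id = b.id

Result:
item      | parent
----------+-------
Design    | NULL  
Audit     | NULL  
Setup     | Design
Optimize  | Audit 
Document  | Setup 
Implement | Design
Migrate   | Audit 
Plan      | NULL  
Refactor  | Design


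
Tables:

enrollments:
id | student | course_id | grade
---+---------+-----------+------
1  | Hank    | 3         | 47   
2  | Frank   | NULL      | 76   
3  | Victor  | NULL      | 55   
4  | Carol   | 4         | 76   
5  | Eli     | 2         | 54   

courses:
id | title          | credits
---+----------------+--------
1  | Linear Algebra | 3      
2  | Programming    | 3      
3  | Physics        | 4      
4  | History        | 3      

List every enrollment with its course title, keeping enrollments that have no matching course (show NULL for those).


LEFT JOIN keeps every row from enrollments (the left table); where course_id has no match in courses, the course columns become NULL. Walk through each enrollment:
  - enrollment 1 (Hank): course_id=3 -> matches Physics
  - enrollment 2 (Frank): course_id=NULL, no match -> kept with NULL
  - enrollment 3 (Victor): course_id=NULL, no match -> kept with NULL
  - enrollment 4 (Carol): course_id=4 -> matches History
  - enrollment 5 (Eli): course_id=2 -> matches Programming
All 5 rows appear; 2 have NULL course.

SQL:
SELECT a.student, b.title AS course
FROM enrollments a
LEFT JOIN courses b ON a.course_id = b.id

Result:
student | course     
--------+------------
Hank    | Physics    
Frank   | NULL       
Victor  | NULL       
Carol   | History    
Eli     | Programming
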